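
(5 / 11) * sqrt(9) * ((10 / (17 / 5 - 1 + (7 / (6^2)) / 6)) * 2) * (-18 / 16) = -364500 / 28897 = -12.61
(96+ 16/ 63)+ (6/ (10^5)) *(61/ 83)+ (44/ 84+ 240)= 12578651647/ 37350000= 336.78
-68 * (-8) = 544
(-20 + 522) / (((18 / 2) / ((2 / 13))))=1004 / 117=8.58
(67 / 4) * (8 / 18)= 67 / 9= 7.44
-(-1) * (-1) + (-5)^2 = 24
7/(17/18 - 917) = -126/16489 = -0.01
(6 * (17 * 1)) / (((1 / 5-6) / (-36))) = 633.10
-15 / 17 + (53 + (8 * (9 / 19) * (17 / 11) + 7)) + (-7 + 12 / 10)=1051228 / 17765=59.17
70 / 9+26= 304 / 9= 33.78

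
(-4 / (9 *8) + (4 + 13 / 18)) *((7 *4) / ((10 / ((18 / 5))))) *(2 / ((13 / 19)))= 44688 / 325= 137.50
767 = 767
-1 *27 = -27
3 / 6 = 1 / 2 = 0.50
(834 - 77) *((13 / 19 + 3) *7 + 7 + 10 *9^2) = 12121841 / 19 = 637991.63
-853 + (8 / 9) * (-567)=-1357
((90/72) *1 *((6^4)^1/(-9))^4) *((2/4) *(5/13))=1343692800/13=103360984.62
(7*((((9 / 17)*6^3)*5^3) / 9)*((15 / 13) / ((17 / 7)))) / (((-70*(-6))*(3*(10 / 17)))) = 7.13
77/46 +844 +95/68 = 1324819/1564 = 847.07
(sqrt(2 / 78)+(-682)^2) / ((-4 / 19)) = -2209339-19*sqrt(39) / 156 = -2209339.76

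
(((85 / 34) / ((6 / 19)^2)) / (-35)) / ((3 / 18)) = -361 / 84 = -4.30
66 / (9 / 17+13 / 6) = 612 / 25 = 24.48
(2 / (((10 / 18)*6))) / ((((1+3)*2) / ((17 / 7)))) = 51 / 280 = 0.18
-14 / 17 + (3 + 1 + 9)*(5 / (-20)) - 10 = -957 / 68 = -14.07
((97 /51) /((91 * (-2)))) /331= -97 /3072342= -0.00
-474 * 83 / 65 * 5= -39342 / 13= -3026.31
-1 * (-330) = 330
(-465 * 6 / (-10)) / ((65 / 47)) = 13113 / 65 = 201.74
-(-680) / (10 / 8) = 544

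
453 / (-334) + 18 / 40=-3027 / 3340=-0.91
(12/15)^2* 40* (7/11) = 896/55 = 16.29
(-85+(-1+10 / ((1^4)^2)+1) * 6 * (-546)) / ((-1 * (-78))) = -32845 / 78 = -421.09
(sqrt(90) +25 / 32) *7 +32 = 1199 / 32 +21 *sqrt(10) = 103.88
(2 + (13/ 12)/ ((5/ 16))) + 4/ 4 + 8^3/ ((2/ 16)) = 61537/ 15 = 4102.47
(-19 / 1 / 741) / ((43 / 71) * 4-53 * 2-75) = 71 / 494481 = 0.00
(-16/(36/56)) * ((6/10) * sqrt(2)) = -224 * sqrt(2)/15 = -21.12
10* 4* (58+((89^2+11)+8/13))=4155120/13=319624.62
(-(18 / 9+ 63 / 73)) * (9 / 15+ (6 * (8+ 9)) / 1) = -293.75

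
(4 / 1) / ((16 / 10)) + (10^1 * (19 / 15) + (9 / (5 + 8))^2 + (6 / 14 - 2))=99901 / 7098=14.07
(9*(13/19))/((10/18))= 1053/95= 11.08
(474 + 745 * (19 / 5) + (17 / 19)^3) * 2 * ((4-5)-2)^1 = -136043448 / 6859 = -19834.30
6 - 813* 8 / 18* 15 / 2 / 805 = 424 / 161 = 2.63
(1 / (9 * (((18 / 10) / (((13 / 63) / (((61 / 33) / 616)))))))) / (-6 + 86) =1573 / 29646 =0.05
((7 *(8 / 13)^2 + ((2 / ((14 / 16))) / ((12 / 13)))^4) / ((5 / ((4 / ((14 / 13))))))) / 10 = 1322790592 / 442444275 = 2.99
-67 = -67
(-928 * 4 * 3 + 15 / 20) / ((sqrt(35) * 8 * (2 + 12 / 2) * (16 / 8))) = -6363 * sqrt(35) / 2560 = -14.70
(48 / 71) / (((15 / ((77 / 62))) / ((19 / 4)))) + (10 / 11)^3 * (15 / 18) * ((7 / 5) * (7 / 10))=38645768 / 43942965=0.88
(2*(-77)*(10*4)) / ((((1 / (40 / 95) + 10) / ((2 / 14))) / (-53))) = 33920 / 9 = 3768.89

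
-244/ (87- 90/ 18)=-122/ 41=-2.98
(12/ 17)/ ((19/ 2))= 24/ 323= 0.07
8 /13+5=73 /13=5.62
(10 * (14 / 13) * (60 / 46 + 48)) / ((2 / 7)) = 555660 / 299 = 1858.39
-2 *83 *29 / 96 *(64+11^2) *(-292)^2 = -2372977055 / 3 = -790992351.67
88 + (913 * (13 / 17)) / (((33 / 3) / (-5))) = -3899 / 17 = -229.35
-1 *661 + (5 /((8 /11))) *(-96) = -1321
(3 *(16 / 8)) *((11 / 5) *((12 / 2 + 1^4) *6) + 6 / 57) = 52728 / 95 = 555.03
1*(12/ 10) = 6/ 5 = 1.20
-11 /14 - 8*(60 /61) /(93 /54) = -5.35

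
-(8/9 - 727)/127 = 6535/1143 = 5.72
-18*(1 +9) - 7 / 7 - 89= -270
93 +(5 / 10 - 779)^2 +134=2425157 / 4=606289.25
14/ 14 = 1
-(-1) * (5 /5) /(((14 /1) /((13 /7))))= 13 /98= 0.13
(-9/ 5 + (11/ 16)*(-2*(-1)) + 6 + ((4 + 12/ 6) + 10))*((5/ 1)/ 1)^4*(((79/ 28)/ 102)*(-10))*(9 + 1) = -213053125/ 5712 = -37299.22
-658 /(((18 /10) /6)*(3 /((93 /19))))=-203980 /57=-3578.60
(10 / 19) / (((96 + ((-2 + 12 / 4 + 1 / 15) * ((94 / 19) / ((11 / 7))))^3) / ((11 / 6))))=29730380625 / 4124813313952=0.01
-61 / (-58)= 61 / 58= 1.05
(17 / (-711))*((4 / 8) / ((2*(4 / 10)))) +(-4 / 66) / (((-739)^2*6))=-510623767 / 34169698728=-0.01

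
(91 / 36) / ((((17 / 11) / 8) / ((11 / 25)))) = 5.76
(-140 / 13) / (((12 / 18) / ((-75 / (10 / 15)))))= 23625 / 13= 1817.31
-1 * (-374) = 374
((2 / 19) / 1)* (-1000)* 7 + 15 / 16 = -223715 / 304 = -735.90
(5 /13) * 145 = 55.77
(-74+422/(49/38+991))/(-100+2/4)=5548564/7503693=0.74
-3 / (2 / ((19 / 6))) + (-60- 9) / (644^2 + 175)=-7883585 / 1659644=-4.75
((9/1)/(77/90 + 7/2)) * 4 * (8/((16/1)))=405/98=4.13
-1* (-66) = 66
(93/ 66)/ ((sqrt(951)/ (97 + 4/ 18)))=4.44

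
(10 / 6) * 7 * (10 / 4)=175 / 6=29.17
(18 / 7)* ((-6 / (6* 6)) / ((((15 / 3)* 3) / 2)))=-2 / 35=-0.06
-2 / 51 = -0.04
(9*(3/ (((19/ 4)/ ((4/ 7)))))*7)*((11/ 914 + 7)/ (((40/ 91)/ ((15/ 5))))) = 47240739/ 43415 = 1088.12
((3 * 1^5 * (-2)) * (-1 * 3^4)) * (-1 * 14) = -6804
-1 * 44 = -44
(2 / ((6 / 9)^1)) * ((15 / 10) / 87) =3 / 58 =0.05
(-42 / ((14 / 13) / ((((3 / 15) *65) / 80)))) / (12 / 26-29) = 6591 / 29680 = 0.22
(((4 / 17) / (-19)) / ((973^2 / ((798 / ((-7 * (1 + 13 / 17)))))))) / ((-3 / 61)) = -244 / 14200935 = -0.00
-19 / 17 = -1.12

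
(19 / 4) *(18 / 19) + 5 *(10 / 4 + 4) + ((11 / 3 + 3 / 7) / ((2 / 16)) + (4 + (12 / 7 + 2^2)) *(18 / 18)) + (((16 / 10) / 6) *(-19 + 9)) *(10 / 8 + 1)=1543 / 21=73.48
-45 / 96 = -15 / 32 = -0.47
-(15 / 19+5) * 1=-110 / 19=-5.79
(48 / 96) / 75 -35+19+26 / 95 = -44801 / 2850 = -15.72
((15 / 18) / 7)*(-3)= -5 / 14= -0.36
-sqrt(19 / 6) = -sqrt(114) / 6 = -1.78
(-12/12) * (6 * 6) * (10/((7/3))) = -1080/7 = -154.29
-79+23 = -56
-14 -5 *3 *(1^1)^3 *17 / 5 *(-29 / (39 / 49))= 23975 / 13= 1844.23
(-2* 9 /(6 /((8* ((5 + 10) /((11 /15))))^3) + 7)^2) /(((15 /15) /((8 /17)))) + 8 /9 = 5071602975265968932296 /7083048419174215048833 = 0.72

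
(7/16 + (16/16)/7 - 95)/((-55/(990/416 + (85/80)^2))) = 24696855/4100096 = 6.02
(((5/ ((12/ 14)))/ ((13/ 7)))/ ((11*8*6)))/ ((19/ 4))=245/ 195624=0.00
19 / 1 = 19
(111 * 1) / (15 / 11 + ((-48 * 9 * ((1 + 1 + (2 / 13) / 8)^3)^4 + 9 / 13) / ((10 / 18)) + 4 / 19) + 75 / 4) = -2833736147960786945310720 / 91205604557742976844873227907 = -0.00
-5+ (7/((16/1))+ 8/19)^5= -11770727087819/2596377985024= -4.53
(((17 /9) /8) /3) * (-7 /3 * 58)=-3451 /324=-10.65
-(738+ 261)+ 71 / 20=-19909 / 20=-995.45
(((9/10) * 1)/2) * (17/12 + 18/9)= 123/80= 1.54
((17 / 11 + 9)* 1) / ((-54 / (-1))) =58 / 297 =0.20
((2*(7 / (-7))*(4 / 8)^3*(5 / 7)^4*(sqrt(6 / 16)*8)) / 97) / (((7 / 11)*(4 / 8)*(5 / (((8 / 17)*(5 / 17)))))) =-55000*sqrt(6) / 471150631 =-0.00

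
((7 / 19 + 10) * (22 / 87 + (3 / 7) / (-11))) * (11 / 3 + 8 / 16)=9.24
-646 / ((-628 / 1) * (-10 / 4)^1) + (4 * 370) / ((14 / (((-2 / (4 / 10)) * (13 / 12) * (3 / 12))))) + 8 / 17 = -160407349 / 1120980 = -143.10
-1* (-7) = 7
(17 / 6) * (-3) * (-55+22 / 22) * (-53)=-24327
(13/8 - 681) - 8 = -5499/8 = -687.38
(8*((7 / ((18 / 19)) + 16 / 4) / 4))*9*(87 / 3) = 5945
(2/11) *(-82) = -164/11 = -14.91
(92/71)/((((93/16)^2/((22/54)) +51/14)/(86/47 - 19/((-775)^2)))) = 31224220926976/1140083762069375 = 0.03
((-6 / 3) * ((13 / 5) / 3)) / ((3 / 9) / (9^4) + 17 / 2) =-341172 / 1673065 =-0.20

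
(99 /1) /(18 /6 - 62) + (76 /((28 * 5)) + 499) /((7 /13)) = 13385973 /14455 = 926.04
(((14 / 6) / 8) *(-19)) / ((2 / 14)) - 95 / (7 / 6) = -20197 / 168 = -120.22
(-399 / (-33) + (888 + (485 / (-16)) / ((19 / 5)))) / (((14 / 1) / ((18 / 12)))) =8949687 / 93632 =95.58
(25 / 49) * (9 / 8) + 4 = 4.57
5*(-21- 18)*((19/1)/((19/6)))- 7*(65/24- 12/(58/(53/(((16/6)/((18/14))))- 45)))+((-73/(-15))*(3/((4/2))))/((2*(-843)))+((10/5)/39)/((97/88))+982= -96626211613/411035560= -235.08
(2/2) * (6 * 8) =48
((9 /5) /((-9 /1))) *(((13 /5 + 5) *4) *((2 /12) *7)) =-7.09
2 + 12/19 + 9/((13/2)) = 992/247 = 4.02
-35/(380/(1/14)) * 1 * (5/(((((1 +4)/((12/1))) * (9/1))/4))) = -2/57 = -0.04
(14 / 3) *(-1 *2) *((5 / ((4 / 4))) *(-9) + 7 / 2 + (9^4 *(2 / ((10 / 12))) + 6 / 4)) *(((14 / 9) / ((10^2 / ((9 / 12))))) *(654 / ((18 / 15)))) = -209719706 / 225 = -932087.58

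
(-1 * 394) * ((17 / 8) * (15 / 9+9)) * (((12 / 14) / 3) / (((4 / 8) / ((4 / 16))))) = -26792 / 21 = -1275.81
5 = 5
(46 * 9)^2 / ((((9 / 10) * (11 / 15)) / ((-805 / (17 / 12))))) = -27594756000 / 187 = -147565540.11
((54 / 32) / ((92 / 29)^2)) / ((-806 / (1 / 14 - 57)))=18097479 / 1528124416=0.01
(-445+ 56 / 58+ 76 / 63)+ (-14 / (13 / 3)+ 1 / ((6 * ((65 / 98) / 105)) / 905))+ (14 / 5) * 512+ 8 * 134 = 3080221828 / 118755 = 25937.62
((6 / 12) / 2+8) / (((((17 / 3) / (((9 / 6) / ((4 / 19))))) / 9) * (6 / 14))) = 118503 / 544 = 217.84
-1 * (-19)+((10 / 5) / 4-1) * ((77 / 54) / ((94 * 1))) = 192811 / 10152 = 18.99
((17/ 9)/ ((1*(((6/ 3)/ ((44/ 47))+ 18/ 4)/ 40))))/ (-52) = -1870/ 8541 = -0.22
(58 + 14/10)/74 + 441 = 163467/370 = 441.80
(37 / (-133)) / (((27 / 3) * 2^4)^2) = -37 / 2757888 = -0.00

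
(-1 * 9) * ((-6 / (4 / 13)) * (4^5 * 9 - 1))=3234465 / 2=1617232.50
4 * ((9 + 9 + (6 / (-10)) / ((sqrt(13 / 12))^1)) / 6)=11.62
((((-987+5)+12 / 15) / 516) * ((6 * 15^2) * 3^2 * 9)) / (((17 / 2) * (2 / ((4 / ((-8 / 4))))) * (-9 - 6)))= -1192158 / 731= -1630.86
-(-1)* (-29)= -29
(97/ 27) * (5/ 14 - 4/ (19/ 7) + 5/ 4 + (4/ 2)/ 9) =165191/ 129276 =1.28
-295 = -295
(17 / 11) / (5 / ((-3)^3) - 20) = -0.08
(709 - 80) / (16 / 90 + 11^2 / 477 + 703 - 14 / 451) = 225524805 / 252200698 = 0.89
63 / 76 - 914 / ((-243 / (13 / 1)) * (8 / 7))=402731 / 9234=43.61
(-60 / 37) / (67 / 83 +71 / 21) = -5229 / 13505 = -0.39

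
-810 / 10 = -81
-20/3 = -6.67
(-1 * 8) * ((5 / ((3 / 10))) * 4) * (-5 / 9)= 8000 / 27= 296.30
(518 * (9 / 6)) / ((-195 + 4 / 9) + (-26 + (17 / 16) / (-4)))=-447552 / 127193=-3.52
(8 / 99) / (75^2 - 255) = 4 / 265815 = 0.00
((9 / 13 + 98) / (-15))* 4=-5132 / 195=-26.32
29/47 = 0.62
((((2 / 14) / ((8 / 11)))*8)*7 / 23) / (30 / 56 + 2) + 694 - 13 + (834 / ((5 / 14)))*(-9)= -166040267 / 8165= -20335.61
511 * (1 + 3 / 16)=9709 / 16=606.81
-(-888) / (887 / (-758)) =-673104 / 887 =-758.85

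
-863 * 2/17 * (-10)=17260/17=1015.29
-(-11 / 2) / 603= 11 / 1206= 0.01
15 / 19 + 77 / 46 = 2153 / 874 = 2.46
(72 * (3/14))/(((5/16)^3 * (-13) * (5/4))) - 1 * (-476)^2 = -12888279472/56875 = -226607.11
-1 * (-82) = 82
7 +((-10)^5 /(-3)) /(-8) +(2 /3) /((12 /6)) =-12478 /3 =-4159.33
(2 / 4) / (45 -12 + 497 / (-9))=-9 / 400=-0.02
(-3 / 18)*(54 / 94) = -9 / 94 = -0.10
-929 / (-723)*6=1858 / 241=7.71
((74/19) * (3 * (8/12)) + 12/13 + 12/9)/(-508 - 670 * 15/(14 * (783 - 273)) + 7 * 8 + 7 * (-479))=-1771672/671290425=-0.00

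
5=5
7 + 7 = 14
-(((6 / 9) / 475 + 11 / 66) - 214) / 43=609421 / 122550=4.97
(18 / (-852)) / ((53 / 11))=-33 / 7526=-0.00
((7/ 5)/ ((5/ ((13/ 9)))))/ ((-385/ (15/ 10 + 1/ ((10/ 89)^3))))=-9184097/ 12375000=-0.74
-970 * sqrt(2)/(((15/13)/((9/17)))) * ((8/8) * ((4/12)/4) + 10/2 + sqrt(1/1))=-92053 * sqrt(2)/34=-3828.90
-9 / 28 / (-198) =1 / 616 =0.00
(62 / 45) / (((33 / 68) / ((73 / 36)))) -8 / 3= 41302 / 13365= 3.09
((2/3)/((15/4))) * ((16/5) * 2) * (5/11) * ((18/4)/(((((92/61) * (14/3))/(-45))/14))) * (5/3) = -87840/253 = -347.19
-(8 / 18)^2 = -16 / 81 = -0.20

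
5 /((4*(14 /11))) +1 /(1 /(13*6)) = 4423 /56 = 78.98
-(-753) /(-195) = -251 /65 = -3.86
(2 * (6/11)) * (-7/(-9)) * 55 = 140/3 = 46.67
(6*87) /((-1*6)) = -87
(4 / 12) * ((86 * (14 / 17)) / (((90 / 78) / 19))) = 297388 / 765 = 388.74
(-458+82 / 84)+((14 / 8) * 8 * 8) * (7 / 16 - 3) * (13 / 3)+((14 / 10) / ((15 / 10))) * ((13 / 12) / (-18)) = -19286467 / 11340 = -1700.75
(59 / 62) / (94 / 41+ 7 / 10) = 12095 / 38037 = 0.32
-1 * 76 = -76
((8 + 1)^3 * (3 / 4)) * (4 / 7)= 312.43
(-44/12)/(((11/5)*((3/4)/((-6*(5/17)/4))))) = 50/51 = 0.98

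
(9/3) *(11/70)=33/70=0.47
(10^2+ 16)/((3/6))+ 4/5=1164/5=232.80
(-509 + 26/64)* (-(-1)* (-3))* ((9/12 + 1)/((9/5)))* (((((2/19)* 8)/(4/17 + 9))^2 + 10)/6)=8454836975375/3416942976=2474.39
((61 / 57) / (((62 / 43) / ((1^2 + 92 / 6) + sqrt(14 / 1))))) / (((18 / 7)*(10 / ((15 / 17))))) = 18361*sqrt(14) / 720936 + 899689 / 2162808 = 0.51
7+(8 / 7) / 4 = 51 / 7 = 7.29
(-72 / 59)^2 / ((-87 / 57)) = -98496 / 100949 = -0.98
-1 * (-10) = 10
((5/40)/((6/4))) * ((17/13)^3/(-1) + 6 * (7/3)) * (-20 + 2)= -77535/4394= -17.65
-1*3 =-3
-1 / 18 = -0.06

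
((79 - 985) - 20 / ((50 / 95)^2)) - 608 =-7931 / 5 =-1586.20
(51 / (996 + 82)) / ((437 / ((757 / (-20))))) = -38607 / 9421720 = -0.00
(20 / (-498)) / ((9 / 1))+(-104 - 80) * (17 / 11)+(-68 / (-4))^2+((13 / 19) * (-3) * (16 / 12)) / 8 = 4018415 / 936738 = 4.29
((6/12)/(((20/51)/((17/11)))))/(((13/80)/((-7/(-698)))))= 6069/49907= 0.12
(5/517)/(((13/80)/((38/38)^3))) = 400/6721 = 0.06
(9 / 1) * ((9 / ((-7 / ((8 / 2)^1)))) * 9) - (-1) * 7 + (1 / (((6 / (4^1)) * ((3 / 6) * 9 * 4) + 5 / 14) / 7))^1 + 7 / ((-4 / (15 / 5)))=-4445801 / 10724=-414.57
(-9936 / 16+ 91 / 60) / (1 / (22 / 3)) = -408859 / 90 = -4542.88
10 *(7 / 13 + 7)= 75.38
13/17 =0.76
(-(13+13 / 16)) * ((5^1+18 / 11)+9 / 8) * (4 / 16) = -150943 / 5632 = -26.80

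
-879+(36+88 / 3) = -2441 / 3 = -813.67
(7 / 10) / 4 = 7 / 40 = 0.18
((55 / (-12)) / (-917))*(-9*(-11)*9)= 16335 / 3668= 4.45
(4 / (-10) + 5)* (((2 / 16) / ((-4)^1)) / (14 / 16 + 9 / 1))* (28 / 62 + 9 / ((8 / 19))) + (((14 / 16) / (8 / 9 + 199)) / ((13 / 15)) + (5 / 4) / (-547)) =-225544777673 / 716098179680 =-0.31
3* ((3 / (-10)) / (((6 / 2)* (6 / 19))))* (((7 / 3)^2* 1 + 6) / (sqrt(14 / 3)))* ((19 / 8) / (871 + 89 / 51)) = -632111* sqrt(42) / 299107200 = -0.01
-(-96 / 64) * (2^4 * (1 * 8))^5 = 51539607552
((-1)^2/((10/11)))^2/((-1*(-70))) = 121/7000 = 0.02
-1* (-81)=81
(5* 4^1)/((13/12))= 240/13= 18.46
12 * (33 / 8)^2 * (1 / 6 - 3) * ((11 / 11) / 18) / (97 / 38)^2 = -742577 / 150544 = -4.93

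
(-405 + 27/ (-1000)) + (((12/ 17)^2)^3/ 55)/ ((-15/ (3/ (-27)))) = -405.03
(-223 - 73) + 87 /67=-19745 /67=-294.70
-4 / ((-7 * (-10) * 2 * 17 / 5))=-1 / 119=-0.01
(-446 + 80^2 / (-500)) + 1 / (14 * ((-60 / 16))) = -48176 / 105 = -458.82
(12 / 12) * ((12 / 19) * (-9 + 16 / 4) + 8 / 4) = -1.16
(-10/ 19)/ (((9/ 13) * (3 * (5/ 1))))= -26/ 513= -0.05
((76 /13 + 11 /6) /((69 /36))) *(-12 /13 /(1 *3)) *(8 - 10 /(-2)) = -4792 /299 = -16.03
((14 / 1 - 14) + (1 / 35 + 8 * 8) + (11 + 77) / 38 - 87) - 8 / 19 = -14016 / 665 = -21.08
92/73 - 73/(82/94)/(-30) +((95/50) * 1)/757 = 137716606/33985515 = 4.05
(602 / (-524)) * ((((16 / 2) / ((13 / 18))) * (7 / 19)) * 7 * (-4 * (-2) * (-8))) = 67963392 / 32357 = 2100.42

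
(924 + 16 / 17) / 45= 20.55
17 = 17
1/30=0.03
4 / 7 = 0.57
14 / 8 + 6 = 31 / 4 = 7.75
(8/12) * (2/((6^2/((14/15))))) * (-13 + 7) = -28/135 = -0.21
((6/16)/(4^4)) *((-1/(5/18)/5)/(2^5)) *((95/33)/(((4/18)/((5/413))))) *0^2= 0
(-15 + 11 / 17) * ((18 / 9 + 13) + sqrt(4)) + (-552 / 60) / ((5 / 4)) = -6284 / 25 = -251.36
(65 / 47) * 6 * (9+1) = 3900 / 47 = 82.98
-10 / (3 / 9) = -30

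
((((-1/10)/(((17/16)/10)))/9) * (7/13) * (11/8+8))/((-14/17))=25/39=0.64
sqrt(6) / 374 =0.01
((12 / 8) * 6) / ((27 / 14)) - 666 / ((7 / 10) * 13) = -18706 / 273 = -68.52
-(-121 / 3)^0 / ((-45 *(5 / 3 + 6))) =0.00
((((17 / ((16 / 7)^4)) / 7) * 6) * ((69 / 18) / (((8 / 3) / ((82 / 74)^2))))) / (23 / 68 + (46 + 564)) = 33520821 / 21711945728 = 0.00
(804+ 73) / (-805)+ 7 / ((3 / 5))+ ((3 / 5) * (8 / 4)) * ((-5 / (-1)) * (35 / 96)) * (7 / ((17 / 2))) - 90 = -25493941 / 328440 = -77.62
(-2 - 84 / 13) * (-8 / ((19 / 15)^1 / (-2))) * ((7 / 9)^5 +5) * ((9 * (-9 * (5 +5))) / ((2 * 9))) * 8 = 8449408000 / 41553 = 203340.50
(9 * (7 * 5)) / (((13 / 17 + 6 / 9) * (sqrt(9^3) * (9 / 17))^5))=0.00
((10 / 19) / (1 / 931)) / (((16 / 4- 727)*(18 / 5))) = -1225 / 6507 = -0.19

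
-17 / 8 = -2.12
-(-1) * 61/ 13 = 61/ 13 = 4.69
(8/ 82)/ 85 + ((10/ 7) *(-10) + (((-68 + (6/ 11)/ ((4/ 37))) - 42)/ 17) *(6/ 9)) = -14812991/ 805035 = -18.40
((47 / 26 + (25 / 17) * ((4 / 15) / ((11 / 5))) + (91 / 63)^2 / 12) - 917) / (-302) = 3.03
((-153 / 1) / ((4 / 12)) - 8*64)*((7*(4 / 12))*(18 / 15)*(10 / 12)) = -6797 / 3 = -2265.67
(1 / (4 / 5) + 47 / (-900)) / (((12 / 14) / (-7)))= -9.78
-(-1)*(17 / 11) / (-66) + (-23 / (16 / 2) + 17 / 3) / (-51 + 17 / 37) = -12943 / 164560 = -0.08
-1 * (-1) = 1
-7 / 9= -0.78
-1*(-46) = 46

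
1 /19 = 0.05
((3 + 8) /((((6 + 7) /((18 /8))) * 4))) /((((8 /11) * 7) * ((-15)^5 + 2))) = -1089 /8845176704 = -0.00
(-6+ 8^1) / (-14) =-1 / 7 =-0.14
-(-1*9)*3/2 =27/2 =13.50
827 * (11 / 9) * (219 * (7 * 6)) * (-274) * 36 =-91706929776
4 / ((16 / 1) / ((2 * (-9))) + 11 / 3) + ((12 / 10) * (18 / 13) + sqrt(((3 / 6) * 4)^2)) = 1658 / 325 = 5.10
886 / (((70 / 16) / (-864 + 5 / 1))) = -6088592 / 35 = -173959.77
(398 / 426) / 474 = 0.00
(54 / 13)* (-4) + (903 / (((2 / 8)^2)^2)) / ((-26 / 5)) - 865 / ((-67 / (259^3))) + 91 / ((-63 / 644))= 224260446.06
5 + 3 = 8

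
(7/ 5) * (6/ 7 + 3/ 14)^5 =151875/ 76832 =1.98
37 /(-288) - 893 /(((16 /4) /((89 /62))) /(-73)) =208864409 /8928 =23394.31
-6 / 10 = -0.60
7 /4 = 1.75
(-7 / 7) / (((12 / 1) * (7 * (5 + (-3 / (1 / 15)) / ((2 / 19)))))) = 1 / 35490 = 0.00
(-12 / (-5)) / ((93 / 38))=152 / 155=0.98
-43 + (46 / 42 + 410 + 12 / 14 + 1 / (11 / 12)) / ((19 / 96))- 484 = 2282215 / 1463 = 1559.96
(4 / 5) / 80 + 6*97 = 582.01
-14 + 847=833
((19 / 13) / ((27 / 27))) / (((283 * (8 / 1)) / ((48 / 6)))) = 19 / 3679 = 0.01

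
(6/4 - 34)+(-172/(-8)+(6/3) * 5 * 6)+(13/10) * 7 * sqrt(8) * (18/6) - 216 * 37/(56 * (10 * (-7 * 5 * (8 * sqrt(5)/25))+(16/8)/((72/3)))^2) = -55240704 * sqrt(5)/81571225559041+27977631105249127/570998578913287+273 * sqrt(2)/5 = 126.21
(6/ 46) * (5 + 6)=33/ 23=1.43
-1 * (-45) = 45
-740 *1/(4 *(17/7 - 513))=1295/3574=0.36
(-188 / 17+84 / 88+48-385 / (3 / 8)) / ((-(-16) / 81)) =-29953827 / 5984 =-5005.65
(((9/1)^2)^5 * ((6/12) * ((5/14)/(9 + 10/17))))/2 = 296376674085/9128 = 32468960.79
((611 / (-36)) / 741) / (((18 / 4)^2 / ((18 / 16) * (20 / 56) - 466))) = 2450909 / 4653936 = 0.53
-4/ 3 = -1.33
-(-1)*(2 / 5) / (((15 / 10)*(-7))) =-4 / 105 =-0.04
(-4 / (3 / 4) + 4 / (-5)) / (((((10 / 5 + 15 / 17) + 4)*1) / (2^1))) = -3128 / 1755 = -1.78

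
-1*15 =-15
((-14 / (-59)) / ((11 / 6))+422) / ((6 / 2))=273962 / 1947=140.71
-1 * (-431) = 431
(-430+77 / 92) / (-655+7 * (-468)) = 39483 / 361652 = 0.11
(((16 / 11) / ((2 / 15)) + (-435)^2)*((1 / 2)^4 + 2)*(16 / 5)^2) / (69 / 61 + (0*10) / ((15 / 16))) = 406327344 / 115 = 3533281.25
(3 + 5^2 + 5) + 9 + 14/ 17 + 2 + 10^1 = 932/ 17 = 54.82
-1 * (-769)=769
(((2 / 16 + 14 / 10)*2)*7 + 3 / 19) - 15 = 2473 / 380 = 6.51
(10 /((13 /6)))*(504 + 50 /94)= 1422780 /611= 2328.61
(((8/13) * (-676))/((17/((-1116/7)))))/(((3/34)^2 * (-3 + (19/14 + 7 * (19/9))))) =63138816/1655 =38150.34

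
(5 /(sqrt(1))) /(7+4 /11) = 55 /81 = 0.68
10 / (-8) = -5 / 4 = -1.25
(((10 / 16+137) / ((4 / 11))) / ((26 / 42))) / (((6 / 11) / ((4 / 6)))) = 310849 / 416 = 747.23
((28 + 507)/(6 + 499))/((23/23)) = 107/101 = 1.06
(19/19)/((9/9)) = 1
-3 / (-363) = 0.01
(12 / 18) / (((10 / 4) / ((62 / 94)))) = 0.18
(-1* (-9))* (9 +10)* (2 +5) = 1197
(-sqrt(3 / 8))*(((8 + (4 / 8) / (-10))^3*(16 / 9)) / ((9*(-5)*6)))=148877*sqrt(6) / 180000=2.03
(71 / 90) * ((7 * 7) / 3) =3479 / 270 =12.89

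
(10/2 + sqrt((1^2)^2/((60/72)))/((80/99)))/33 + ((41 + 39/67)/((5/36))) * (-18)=-59574149/11055 + 3 * sqrt(30)/400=-5388.85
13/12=1.08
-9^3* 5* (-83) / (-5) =-60507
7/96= 0.07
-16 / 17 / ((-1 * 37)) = 16 / 629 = 0.03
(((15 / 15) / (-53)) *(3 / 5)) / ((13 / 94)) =-0.08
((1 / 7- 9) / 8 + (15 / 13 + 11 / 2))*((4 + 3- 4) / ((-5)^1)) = -6057 / 1820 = -3.33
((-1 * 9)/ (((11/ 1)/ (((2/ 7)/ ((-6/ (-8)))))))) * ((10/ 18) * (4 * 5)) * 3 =-800/ 77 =-10.39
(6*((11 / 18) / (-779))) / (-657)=11 / 1535409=0.00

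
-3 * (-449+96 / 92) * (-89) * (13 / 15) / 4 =-11920571 / 460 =-25914.28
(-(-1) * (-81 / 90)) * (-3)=27 / 10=2.70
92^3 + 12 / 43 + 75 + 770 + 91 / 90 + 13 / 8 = 12067215967 / 15480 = 779535.92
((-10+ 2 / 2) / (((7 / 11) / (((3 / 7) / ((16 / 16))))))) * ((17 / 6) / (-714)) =33 / 1372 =0.02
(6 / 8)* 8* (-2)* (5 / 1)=-60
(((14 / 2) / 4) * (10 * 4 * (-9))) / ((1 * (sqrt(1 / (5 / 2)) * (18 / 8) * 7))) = -20 * sqrt(10) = -63.25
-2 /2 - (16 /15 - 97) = 1424 /15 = 94.93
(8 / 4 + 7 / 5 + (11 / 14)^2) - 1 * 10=-5.98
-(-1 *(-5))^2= -25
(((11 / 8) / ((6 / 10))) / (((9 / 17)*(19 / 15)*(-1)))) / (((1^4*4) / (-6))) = 4675 / 912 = 5.13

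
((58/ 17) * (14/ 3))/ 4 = 203/ 51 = 3.98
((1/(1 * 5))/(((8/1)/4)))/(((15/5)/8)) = 4/15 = 0.27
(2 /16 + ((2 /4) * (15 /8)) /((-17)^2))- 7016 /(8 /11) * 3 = -133822591 /4624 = -28940.87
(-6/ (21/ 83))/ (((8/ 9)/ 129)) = -96363/ 28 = -3441.54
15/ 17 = 0.88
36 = 36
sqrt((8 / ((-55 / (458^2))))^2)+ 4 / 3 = 30512.46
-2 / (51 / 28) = -56 / 51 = -1.10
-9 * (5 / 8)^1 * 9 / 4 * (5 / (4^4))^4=-253125 / 137438953472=-0.00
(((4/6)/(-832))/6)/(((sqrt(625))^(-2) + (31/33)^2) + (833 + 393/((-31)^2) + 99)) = -72675625/507893464232128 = -0.00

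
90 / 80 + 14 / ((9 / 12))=475 / 24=19.79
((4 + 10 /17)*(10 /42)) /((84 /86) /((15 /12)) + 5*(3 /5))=0.29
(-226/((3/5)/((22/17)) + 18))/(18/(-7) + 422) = -43505/1490754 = -0.03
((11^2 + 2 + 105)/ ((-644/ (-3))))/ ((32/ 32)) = 171/ 161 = 1.06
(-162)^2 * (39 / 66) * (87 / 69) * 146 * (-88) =-5778088992 / 23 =-251221260.52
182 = 182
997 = 997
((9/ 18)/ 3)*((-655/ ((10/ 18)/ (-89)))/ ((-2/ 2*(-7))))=34977/ 14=2498.36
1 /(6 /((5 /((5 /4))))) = 2 /3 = 0.67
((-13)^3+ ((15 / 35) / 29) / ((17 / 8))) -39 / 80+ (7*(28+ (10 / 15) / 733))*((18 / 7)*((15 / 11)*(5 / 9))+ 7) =-2962440802201 / 6678099120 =-443.61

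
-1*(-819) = 819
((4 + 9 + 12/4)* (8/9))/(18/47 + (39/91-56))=-42112/163413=-0.26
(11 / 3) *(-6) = -22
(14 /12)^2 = 1.36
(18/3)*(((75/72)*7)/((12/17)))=2975/48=61.98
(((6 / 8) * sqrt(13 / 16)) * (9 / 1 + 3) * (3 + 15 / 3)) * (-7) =-126 * sqrt(13) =-454.30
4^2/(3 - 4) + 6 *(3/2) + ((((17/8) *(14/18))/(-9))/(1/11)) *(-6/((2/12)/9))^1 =1295/2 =647.50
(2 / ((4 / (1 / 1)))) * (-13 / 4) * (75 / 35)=-195 / 56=-3.48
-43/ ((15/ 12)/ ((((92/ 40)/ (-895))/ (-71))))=-1978/ 1588625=-0.00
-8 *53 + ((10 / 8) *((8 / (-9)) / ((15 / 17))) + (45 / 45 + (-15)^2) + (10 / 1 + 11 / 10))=-50803 / 270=-188.16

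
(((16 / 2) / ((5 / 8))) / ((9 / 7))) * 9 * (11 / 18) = 2464 / 45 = 54.76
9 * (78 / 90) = 39 / 5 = 7.80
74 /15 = 4.93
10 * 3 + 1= 31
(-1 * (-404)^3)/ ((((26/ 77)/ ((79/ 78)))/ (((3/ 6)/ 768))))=6267320983/ 48672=128766.46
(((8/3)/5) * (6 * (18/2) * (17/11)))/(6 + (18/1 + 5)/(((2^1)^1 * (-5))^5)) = 48960000/6599747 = 7.42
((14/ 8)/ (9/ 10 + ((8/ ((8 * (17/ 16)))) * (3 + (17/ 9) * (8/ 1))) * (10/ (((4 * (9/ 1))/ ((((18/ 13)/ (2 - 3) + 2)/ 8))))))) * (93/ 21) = 2774655/ 452618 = 6.13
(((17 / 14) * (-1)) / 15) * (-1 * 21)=1.70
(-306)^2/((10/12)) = 561816/5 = 112363.20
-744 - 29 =-773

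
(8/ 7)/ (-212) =-2/ 371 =-0.01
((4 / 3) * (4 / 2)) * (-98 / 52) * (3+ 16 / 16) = -784 / 39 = -20.10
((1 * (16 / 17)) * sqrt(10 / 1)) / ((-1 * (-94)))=8 * sqrt(10) / 799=0.03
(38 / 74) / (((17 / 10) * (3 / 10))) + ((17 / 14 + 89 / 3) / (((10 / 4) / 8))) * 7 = 2178668 / 3145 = 692.74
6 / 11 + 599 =6595 / 11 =599.55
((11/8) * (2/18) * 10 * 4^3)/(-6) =-440/27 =-16.30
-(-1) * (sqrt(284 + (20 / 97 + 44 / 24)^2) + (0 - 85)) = -68.02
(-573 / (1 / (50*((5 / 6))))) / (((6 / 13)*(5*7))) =-62075 / 42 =-1477.98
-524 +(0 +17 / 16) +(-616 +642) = -7951 / 16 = -496.94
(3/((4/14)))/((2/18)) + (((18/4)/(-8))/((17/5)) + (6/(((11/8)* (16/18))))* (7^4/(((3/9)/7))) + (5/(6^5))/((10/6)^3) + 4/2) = 333392346637/1346400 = 247617.61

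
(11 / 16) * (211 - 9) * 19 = 21109 / 8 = 2638.62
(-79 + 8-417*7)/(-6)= 1495/3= 498.33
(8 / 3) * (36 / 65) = 96 / 65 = 1.48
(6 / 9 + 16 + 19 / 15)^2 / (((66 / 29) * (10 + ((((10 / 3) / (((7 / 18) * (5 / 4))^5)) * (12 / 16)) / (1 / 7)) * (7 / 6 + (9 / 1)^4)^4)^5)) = 638739003239759666925312042236328125 / 11038091923304310752583430941374324201047662648656664604501921323868246016653828074142183008618362821993625170031712770036544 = 0.00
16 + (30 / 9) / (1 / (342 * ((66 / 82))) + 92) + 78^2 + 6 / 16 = 6100.41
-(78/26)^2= -9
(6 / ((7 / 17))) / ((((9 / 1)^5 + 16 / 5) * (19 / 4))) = 2040 / 39269713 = 0.00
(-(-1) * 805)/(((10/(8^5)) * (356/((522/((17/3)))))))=1032708096/1513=682556.57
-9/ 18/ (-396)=0.00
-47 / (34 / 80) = -1880 / 17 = -110.59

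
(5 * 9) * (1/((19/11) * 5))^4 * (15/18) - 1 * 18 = -117244977/6516050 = -17.99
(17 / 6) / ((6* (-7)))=-17 / 252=-0.07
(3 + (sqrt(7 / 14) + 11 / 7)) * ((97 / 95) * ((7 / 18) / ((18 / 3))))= 679 * sqrt(2) / 20520 + 776 / 2565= 0.35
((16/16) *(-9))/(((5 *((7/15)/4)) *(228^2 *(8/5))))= -15/80864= -0.00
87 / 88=0.99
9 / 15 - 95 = -472 / 5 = -94.40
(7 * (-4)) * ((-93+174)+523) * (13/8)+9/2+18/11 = -604469/22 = -27475.86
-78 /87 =-26 /29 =-0.90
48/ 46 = 24/ 23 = 1.04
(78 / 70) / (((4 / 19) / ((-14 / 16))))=-741 / 160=-4.63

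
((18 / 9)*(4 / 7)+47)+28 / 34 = 5827 / 119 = 48.97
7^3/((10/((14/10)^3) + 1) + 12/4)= 117649/2622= 44.87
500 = 500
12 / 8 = 3 / 2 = 1.50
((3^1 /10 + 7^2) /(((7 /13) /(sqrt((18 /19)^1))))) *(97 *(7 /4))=1865019 *sqrt(38) /760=15127.30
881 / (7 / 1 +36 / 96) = 7048 / 59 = 119.46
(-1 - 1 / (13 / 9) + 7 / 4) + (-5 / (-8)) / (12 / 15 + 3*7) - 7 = -6.91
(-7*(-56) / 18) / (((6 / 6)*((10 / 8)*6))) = 392 / 135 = 2.90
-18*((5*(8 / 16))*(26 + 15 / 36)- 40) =-1875 / 4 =-468.75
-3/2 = -1.50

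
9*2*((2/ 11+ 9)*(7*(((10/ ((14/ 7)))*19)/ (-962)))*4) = -2417940/ 5291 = -456.99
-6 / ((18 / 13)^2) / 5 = -169 / 270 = -0.63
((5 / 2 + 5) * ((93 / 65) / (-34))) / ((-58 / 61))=17019 / 51272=0.33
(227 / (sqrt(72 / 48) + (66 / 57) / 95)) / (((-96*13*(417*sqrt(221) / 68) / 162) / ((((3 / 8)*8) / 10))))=-3993687045*sqrt(1326) / 1836640452296 + 24338259*sqrt(221) / 459160113074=-0.08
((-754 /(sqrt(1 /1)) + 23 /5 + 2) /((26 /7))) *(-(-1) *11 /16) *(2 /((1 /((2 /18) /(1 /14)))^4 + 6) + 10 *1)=-352118739049 /246539280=-1428.25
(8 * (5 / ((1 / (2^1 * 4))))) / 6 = 160 / 3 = 53.33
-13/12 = -1.08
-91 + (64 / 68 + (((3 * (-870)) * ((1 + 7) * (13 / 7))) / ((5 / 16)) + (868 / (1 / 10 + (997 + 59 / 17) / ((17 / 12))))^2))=-1256546136100060397 / 10119122451431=-124175.41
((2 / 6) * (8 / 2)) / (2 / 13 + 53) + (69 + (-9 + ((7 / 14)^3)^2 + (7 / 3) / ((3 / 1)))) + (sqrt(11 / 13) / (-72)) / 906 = 24206731 / 398016-sqrt(143) / 848016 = 60.82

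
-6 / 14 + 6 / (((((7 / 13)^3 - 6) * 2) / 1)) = -84654 / 89873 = -0.94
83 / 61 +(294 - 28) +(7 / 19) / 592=183444059 / 686128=267.36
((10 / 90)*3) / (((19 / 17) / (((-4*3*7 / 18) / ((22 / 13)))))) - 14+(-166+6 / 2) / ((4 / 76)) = -5853338 / 1881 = -3111.82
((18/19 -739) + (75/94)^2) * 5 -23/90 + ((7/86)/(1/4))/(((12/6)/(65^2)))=-974418815413/324855540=-2999.55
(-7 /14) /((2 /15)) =-15 /4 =-3.75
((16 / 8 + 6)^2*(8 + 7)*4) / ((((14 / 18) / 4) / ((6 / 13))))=829440 / 91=9114.73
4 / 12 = 1 / 3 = 0.33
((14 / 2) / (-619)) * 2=-14 / 619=-0.02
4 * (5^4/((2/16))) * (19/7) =380000/7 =54285.71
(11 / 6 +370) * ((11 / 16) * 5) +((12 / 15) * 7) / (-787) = 482841487 / 377760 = 1278.17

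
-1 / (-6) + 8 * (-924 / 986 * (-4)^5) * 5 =113541613 / 2958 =38384.59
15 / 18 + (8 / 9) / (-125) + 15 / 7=46763 / 15750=2.97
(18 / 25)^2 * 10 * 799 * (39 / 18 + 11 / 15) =7507404 / 625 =12011.85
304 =304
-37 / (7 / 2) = -74 / 7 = -10.57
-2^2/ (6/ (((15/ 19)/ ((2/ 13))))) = -65/ 19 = -3.42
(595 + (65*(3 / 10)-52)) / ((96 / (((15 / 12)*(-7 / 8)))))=-13125 / 2048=-6.41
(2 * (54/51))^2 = 1296/289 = 4.48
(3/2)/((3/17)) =17/2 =8.50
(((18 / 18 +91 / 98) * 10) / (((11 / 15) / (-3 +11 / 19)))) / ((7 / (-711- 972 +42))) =152859150 / 10241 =14926.19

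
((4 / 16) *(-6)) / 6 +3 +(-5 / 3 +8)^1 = 109 / 12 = 9.08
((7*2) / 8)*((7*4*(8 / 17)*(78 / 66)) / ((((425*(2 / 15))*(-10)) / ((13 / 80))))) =-0.01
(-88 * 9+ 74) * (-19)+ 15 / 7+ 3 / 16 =1528165 / 112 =13644.33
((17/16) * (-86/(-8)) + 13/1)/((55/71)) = 110973/3520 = 31.53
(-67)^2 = 4489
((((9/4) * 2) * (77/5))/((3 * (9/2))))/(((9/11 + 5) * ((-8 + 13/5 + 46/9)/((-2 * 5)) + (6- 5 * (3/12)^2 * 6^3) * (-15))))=12705/13284416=0.00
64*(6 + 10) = 1024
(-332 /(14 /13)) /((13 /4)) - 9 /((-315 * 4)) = -1897 /20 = -94.85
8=8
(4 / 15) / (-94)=-2 / 705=-0.00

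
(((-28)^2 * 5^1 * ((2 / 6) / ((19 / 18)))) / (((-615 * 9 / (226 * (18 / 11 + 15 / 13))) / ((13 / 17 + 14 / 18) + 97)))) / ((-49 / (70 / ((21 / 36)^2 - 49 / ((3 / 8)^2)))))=-17445898240 / 305890299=-57.03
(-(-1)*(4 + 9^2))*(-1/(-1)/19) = 85/19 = 4.47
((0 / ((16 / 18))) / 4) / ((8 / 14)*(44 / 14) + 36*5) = 0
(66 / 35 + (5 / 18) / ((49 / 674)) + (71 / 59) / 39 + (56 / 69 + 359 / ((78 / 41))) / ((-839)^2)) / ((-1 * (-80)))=314212638701081 / 4381024663360800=0.07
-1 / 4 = -0.25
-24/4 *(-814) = 4884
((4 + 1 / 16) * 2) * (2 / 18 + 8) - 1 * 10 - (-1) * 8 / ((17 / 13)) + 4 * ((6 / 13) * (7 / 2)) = 68.48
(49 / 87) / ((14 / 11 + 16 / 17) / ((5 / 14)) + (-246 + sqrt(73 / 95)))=-65058307930 / 27699456558731-8567405 *sqrt(6935) / 83098369676193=-0.00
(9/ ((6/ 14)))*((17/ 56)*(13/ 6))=221/ 16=13.81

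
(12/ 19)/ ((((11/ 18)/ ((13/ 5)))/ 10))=5616/ 209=26.87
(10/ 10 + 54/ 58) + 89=2637/ 29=90.93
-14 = -14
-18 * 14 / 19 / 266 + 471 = 170013 / 361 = 470.95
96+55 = 151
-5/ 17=-0.29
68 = 68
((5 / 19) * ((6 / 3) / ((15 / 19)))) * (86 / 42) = 86 / 63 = 1.37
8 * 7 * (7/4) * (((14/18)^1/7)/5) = 98/45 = 2.18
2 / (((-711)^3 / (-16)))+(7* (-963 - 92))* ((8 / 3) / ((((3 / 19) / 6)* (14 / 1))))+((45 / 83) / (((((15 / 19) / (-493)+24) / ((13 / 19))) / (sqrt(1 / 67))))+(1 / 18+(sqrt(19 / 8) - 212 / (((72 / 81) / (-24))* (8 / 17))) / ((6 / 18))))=-6096853713703 / 359425431+32045* sqrt(67) / 138897097+3* sqrt(38) / 4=-16958.15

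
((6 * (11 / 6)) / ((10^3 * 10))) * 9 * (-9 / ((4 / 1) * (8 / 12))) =-2673 / 80000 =-0.03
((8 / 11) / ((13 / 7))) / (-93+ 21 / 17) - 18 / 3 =-167429 / 27885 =-6.00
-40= -40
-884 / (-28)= 221 / 7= 31.57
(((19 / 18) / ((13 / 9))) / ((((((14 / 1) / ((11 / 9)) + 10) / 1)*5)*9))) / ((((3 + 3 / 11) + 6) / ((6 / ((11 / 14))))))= 1463 / 2347020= 0.00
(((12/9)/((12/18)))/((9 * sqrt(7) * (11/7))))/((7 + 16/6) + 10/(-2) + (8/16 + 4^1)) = 0.01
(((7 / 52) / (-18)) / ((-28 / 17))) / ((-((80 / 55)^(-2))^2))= -0.02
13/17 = 0.76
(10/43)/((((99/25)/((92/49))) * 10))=2300/208593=0.01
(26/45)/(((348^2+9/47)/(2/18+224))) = 2464774/2305218285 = 0.00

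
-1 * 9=-9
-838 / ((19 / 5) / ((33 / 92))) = -69135 / 874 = -79.10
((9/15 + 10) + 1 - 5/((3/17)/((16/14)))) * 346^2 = -261220312/105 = -2487812.50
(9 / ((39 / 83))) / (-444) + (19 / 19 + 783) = 1508333 / 1924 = 783.96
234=234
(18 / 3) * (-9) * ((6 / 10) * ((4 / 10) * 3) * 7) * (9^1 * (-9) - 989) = 1456056 / 5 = 291211.20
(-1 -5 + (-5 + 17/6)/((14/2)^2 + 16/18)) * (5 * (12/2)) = -81405/449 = -181.30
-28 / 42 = -2 / 3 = -0.67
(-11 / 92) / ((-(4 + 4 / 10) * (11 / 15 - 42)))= -0.00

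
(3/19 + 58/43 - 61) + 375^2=114842019/817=140565.51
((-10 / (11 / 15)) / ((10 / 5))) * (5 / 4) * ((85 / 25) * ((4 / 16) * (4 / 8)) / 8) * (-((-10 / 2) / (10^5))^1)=-51 / 2252800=-0.00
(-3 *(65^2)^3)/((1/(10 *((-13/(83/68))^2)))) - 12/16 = -7072385351070020667/27556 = -256655006208086.10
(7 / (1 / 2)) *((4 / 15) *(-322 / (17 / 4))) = -72128 / 255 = -282.85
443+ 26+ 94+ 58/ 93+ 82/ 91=4777573/ 8463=564.52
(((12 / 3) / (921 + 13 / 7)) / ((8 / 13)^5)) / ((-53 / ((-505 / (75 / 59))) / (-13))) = -201340683817 / 42071654400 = -4.79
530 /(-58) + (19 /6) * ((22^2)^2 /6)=32266379 /261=123625.97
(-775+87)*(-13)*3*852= 22860864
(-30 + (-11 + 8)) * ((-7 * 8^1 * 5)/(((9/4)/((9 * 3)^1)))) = 110880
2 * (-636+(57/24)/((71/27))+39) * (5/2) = -1692915/568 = -2980.48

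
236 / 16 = 59 / 4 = 14.75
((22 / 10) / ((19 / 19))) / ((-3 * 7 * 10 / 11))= -121 / 1050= -0.12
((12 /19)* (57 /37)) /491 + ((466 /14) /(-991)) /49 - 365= -2253939802958 /6175199471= -365.00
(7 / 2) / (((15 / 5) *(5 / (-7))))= -49 / 30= -1.63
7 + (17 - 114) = -90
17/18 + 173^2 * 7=3771071/18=209503.94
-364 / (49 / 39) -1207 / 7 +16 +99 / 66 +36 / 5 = -30621 / 70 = -437.44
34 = 34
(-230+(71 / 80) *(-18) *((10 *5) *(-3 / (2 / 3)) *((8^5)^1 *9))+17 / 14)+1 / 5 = 74201686399 / 70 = 1060024091.41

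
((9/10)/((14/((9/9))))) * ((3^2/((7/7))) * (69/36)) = 621/560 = 1.11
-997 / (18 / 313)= -312061 / 18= -17336.72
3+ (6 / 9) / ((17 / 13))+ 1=4.51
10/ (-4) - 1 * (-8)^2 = -133/ 2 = -66.50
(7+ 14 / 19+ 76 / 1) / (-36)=-1591 / 684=-2.33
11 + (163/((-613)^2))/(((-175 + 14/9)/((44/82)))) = 264545477185/24049591769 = 11.00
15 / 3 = 5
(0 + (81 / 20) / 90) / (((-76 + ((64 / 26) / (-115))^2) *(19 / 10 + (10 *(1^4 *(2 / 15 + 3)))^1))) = -4023045 / 225801724496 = -0.00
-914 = -914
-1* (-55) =55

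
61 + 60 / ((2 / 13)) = 451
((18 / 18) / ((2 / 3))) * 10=15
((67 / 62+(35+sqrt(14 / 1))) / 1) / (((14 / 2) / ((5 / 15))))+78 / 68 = 3.04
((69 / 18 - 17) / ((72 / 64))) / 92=-79 / 621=-0.13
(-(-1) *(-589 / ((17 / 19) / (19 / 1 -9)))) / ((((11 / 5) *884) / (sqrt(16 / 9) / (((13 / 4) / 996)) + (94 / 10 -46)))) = -1353047855 / 1074502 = -1259.23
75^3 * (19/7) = 1145089.29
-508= -508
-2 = -2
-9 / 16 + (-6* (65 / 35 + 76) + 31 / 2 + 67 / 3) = -144437 / 336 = -429.87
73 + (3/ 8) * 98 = 439/ 4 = 109.75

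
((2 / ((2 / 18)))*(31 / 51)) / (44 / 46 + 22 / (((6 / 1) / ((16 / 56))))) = 44919 / 8228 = 5.46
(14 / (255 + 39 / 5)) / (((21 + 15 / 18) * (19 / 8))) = 560 / 545091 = 0.00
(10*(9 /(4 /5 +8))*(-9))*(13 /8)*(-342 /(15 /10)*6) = 4501575 /22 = 204617.05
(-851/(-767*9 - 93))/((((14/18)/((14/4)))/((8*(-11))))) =-2553/53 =-48.17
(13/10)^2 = 169/100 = 1.69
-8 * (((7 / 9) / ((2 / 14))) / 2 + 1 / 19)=-22.20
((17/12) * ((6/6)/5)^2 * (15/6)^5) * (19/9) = 40375/3456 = 11.68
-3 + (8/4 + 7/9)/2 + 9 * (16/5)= 2447/90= 27.19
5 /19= 0.26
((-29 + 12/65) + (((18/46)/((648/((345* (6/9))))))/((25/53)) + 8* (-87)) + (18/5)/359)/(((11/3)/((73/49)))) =-44430182501/150930780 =-294.37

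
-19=-19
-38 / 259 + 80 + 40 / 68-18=274930 / 4403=62.44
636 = 636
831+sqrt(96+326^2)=2* sqrt(26593)+831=1157.15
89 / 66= 1.35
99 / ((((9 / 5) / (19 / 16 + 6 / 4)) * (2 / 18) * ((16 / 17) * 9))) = 40205 / 256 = 157.05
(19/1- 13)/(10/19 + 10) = 57/100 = 0.57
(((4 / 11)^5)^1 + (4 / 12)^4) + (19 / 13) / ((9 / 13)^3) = 519330716 / 117406179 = 4.42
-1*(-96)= 96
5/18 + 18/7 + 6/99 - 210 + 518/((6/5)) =224.58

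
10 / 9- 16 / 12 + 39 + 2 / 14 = 2452 / 63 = 38.92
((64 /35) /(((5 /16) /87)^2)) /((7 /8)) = 992083968 /6125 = 161972.89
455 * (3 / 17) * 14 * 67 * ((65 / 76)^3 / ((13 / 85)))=67619540625 / 219488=308078.53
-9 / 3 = -3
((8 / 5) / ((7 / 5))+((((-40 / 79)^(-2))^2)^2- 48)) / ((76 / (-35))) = -85.03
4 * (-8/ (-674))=16/ 337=0.05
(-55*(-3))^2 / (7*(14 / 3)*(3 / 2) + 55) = 27225 / 104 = 261.78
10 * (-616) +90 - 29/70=-424929/70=-6070.41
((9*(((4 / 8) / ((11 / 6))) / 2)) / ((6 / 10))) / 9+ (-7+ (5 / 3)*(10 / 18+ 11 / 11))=-2483 / 594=-4.18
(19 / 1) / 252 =19 / 252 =0.08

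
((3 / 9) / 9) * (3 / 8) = 1 / 72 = 0.01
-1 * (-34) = 34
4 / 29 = 0.14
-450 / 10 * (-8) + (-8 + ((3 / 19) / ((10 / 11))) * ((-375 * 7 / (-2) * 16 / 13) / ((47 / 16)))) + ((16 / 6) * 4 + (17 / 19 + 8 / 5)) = 80219381 / 174135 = 460.67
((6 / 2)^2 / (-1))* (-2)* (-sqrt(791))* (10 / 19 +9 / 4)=-1899* sqrt(791) / 38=-1405.50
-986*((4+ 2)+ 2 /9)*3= -55216 /3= -18405.33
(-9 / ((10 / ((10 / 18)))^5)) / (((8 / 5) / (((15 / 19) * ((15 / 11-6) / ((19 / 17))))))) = 7225 / 741083904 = 0.00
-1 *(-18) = 18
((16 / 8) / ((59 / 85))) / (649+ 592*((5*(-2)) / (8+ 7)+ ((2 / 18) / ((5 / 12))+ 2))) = 850 / 470879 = 0.00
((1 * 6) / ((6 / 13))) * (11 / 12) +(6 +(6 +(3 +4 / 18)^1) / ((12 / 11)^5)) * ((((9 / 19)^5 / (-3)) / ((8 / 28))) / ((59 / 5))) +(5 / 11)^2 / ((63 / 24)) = 9097992333808417 / 760246857689088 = 11.97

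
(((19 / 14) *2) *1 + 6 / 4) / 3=59 / 42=1.40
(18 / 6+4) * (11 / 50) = 77 / 50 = 1.54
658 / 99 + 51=5707 / 99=57.65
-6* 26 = -156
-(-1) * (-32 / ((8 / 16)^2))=-128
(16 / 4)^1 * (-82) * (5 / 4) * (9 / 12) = -615 / 2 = -307.50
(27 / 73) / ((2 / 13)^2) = 4563 / 292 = 15.63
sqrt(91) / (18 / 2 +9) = sqrt(91) / 18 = 0.53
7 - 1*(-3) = 10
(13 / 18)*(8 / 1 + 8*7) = 416 / 9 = 46.22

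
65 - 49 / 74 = 4761 / 74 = 64.34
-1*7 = -7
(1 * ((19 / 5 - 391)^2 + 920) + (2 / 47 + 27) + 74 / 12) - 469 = 1060376747 / 7050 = 150408.05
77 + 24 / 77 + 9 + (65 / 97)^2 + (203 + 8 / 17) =3574599450 / 12316381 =290.23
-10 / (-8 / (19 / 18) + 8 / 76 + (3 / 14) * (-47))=2660 / 4667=0.57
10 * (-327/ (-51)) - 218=-2616/ 17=-153.88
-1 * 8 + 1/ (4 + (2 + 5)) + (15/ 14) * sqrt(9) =-723/ 154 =-4.69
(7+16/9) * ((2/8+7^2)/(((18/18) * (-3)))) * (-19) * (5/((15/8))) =591394/81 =7301.16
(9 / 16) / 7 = 9 / 112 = 0.08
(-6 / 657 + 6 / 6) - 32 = -6791 / 219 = -31.01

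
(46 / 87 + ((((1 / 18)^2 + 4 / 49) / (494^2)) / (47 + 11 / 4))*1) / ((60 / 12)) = 2955457073717 / 27948343697820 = 0.11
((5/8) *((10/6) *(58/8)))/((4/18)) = 33.98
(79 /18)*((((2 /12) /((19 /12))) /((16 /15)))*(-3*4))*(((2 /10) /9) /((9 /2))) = -0.03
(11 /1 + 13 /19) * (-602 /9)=-781.54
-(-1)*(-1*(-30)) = 30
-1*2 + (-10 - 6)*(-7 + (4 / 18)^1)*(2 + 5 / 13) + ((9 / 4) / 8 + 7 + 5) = 1006685 / 3744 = 268.88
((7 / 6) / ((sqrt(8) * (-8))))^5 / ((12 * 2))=-16807 * sqrt(2) / 1565515579392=-0.00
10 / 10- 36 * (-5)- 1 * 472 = -291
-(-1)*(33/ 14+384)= 5409/ 14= 386.36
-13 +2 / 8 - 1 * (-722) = 2837 / 4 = 709.25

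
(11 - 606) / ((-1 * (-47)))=-595 / 47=-12.66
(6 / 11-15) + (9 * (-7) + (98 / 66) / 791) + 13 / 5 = -1395628 / 18645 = -74.85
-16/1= -16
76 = 76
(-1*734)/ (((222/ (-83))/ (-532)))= -16205252/ 111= -145993.26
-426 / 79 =-5.39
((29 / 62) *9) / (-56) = -261 / 3472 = -0.08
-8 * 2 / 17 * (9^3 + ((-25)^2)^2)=-6261664 / 17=-368333.18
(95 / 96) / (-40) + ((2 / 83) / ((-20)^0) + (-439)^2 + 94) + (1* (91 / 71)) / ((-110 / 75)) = 9599070762859 / 49784064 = 192814.13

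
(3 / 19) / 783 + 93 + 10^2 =957088 / 4959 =193.00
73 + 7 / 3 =226 / 3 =75.33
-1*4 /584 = -1 /146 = -0.01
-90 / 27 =-10 / 3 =-3.33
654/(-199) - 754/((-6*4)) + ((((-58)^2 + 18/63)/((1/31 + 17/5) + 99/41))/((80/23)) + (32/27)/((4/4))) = 2177235592781/11180095416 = 194.74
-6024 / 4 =-1506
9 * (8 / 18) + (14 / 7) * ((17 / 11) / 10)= 237 / 55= 4.31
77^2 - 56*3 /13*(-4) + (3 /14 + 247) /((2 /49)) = 625947 /52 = 12037.44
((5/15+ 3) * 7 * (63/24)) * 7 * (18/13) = 15435/26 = 593.65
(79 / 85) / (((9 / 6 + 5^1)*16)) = 0.01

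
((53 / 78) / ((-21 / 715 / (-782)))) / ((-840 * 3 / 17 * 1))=-3875201 / 31752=-122.05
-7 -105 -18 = -130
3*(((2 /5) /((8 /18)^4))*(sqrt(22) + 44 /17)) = 216513 /2720 + 19683*sqrt(22) /640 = 223.85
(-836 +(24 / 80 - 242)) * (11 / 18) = -658.59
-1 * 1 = -1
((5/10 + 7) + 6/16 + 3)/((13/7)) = 609/104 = 5.86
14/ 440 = 7/ 220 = 0.03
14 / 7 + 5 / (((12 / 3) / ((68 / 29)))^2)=3127 / 841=3.72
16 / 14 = 8 / 7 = 1.14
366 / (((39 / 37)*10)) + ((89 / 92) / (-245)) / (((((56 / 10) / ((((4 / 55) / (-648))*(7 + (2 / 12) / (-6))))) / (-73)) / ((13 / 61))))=1114842267406253 / 32106674920320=34.72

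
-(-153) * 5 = 765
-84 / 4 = -21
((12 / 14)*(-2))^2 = 144 / 49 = 2.94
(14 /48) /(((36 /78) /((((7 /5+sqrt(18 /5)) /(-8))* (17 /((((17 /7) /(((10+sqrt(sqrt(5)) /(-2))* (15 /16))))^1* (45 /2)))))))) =-0.70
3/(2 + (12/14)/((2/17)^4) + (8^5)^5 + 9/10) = 840/10578100921628005279932667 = 0.00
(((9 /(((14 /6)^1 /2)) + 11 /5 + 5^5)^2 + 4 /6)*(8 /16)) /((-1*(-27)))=18058377151 /99225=181994.23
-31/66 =-0.47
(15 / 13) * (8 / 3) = 40 / 13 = 3.08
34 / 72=17 / 36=0.47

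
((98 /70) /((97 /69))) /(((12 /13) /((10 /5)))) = 2093 /970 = 2.16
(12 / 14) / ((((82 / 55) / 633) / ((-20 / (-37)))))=2088900 / 10619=196.71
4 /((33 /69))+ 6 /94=4357 /517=8.43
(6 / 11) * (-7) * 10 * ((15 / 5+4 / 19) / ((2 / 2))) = -25620 / 209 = -122.58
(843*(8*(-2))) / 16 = -843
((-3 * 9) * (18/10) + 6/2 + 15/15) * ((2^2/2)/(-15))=5.95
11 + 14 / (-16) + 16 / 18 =793 / 72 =11.01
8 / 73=0.11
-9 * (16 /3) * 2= -96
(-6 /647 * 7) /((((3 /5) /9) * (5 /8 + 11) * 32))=-105 /40114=-0.00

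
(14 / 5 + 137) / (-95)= -699 / 475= -1.47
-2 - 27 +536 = 507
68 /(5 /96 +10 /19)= 124032 /1055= 117.57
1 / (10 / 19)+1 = 29 / 10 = 2.90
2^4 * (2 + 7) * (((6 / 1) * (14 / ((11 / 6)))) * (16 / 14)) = 82944 / 11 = 7540.36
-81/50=-1.62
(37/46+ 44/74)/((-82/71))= -169051/139564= -1.21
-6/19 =-0.32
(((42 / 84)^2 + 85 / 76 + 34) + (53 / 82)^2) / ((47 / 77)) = 352036223 / 6004532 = 58.63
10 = 10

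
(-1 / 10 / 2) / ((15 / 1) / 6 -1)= -1 / 30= -0.03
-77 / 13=-5.92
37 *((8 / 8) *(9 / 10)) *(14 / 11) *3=6993 / 55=127.15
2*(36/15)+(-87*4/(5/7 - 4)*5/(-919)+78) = 8689818/105685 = 82.22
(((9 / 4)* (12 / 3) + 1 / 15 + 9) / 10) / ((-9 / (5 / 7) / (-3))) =271 / 630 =0.43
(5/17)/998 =5/16966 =0.00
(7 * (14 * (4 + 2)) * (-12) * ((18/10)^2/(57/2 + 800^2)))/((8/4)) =-571536/32001425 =-0.02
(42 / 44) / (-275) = -21 / 6050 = -0.00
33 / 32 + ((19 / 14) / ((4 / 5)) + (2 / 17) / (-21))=31097 / 11424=2.72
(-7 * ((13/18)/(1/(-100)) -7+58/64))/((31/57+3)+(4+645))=599963/714144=0.84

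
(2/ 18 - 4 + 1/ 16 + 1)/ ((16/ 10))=-2035/ 1152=-1.77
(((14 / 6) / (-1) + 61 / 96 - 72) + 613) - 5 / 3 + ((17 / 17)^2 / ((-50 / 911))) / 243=104501749 / 194400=537.56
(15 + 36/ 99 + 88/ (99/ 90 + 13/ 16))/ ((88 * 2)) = 103297/ 296208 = 0.35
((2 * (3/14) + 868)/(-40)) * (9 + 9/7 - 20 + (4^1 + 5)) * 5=30395/392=77.54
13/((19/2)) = 26/19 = 1.37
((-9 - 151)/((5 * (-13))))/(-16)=-2/13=-0.15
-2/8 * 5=-5/4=-1.25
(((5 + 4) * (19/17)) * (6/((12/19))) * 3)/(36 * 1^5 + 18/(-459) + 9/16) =233928/29803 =7.85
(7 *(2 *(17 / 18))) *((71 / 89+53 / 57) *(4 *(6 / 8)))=1042916 / 15219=68.53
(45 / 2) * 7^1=315 / 2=157.50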